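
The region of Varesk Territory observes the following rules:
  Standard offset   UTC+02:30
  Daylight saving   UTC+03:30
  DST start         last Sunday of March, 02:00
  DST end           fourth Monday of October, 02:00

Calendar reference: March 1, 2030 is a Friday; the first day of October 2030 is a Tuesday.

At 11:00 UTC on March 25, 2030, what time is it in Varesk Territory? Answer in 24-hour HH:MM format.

1 March 2030 is a Friday, so Sundays fall on 3, 10, 17, 24, 31; the last is March 31.
1 October 2030 is a Tuesday, so the first Monday is October 7 and the fourth is October 28.
At the standard offset (UTC+02:30), 11:00 UTC + 2h30m = 13:30 Varesk Territory standard time.
The standard-time date in Varesk Territory, March 25, 2030, is outside the daylight-saving period (31 March – 28 October), so Varesk Territory is on standard time, UTC+02:30.
11:00 UTC + 2h30m = 13:30 local.

13:30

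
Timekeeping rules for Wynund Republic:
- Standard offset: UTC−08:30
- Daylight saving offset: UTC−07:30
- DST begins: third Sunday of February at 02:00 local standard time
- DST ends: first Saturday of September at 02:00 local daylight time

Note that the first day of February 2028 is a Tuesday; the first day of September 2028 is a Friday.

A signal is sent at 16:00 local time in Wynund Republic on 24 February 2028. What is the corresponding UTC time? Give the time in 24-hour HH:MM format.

1 February 2028 is a Tuesday, so the first Sunday is February 6 and the third is February 20.
1 September 2028 is a Friday, so the first Saturday is September 2.
24 February 2028 lies within the daylight-saving period (20 February – 2 September), so Wynund Republic is on daylight time, UTC−07:30.
16:00 local + 7h30m = 23:30 UTC.

23:30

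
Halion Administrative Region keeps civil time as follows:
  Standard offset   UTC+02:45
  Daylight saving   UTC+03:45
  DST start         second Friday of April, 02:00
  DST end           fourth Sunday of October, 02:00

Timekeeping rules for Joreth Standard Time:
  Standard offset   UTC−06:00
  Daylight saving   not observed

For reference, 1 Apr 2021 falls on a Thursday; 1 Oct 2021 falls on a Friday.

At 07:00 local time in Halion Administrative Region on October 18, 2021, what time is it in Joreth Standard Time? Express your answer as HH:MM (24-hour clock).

1 April 2021 is a Thursday, so the first Friday is April 2 and the second is April 9.
1 October 2021 is a Friday, so the first Sunday is October 3 and the fourth is October 24.
Daylight saving runs 9 April – 24 October; October 18, 2021 is inside that window, so Halion Administrative Region is at UTC+03:45.
07:00 Halion Administrative Region − 3h45m = 03:15 UTC.
Joreth Standard Time stays on UTC−06:00 all year.
03:15 UTC − 6h = 21:15 Joreth Standard Time (rolling into the previous day, 17 October 2021).

21:15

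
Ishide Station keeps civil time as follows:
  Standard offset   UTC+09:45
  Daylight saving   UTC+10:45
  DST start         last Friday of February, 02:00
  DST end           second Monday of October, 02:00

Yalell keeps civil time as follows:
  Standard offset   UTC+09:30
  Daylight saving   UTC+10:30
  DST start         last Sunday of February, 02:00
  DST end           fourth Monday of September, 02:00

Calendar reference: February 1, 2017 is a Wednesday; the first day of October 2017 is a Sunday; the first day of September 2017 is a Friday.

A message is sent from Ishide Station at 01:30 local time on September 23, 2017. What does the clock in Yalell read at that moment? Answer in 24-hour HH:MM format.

01:15

1 February 2017 is a Wednesday, so Fridays fall on 3, 10, 17, 24; the last is February 24.
1 October 2017 is a Sunday, so the first Monday is October 2 and the second is October 9.
Daylight saving runs 24 February – 9 October; September 23, 2017 is inside that window, so Ishide Station is at UTC+10:45.
01:30 Ishide Station − 10h45m = 14:45 UTC (rolling into the previous day, 22 September 2017).
1 February 2017 is a Wednesday, so Sundays fall on 5, 12, 19, 26; the last is February 26.
1 September 2017 is a Friday, so the first Monday is September 4 and the fourth is September 25.
At the standard offset (UTC+09:30), 14:45 UTC + 9h30m = 00:15 Yalell standard time (rolling into the next day, 23 September 2017).
The standard-time date in Yalell, September 23, 2017, lies within the daylight-saving period (26 February – 25 September), so Yalell is on daylight time, UTC+10:30.
14:45 UTC + 10h30m = 01:15 Yalell (rolling into the next day, 23 September 2017).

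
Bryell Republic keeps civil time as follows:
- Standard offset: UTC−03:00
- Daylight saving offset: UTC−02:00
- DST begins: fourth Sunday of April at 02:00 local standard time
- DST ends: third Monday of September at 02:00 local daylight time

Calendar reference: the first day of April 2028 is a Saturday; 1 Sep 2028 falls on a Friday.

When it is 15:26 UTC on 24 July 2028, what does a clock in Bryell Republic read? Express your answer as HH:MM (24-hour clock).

13:26

1 April 2028 is a Saturday, so the first Sunday is April 2 and the fourth is April 23.
1 September 2028 is a Friday, so the first Monday is September 4 and the third is September 18.
At the standard offset (UTC−03:00), 15:26 UTC − 3h = 12:26 Bryell Republic standard time.
The standard-time date in Bryell Republic, 24 July 2028, lies within the daylight-saving period (23 April – 18 September), so Bryell Republic is on daylight time, UTC−02:00.
15:26 UTC − 2h = 13:26 local.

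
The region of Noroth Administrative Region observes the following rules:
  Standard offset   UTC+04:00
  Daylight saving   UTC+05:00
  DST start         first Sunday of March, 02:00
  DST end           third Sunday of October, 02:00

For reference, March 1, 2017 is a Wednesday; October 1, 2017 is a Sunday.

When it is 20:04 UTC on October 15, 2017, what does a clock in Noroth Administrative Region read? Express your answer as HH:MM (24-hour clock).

00:04

1 March 2017 is a Wednesday, so the first Sunday is March 5.
1 October 2017 is a Sunday, so the first Sunday is October 1 and the third is October 15.
At the standard offset (UTC+04:00), 20:04 UTC + 4h = 00:04 Noroth Administrative Region standard time (rolling into the next day, 16 October 2017).
The standard-time date in Noroth Administrative Region, October 16, 2017, does not fall between 5 March and 15 October, so daylight saving is not in effect and Noroth Administrative Region is at UTC+04:00.
20:04 UTC + 4h = 00:04 local (rolling into the next day, 16 October 2017).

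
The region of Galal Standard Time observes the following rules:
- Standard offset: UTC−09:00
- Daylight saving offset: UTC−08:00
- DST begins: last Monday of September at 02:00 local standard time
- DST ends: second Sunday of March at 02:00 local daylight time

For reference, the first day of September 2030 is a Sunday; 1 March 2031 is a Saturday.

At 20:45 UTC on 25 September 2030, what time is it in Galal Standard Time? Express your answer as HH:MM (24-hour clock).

1 September 2030 is a Sunday, so Mondays fall on 2, 9, 16, 23, 30; the last is September 30.
1 March 2031 is a Saturday, so the first Sunday is March 2 and the second is March 9.
At the standard offset (UTC−09:00), 20:45 UTC − 9h = 11:45 Galal Standard Time standard time.
The standard-time date in Galal Standard Time, 25 September 2030, is outside the daylight-saving period (30 September 2030 – 9 March 2031), so Galal Standard Time is on standard time, UTC−09:00.
20:45 UTC − 9h = 11:45 local.

11:45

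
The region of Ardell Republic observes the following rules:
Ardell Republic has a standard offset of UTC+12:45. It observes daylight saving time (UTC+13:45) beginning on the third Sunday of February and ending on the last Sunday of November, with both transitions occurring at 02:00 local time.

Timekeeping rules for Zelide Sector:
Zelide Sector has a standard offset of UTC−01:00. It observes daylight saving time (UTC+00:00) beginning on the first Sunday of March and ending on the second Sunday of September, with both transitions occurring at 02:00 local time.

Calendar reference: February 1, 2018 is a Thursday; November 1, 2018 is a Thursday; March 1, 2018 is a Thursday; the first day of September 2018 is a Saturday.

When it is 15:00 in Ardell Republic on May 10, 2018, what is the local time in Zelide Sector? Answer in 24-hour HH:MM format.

1 February 2018 is a Thursday, so the first Sunday is February 4 and the third is February 18.
1 November 2018 is a Thursday, so Sundays fall on 4, 11, 18, 25; the last is November 25.
May 10, 2018 falls between 18 February and 25 November, so daylight saving is in effect and Ardell Republic is at UTC+13:45.
15:00 Ardell Republic − 13h45m = 01:15 UTC.
1 March 2018 is a Thursday, so the first Sunday is March 4.
1 September 2018 is a Saturday, so the first Sunday is September 2 and the second is September 9.
At the standard offset (UTC−01:00), 01:15 UTC − 1h = 00:15 Zelide Sector standard time.
The standard-time date in Zelide Sector, May 10, 2018, falls between 4 March and 9 September, so daylight saving is in effect and Zelide Sector is at UTC+00:00.
01:15 UTC + 0h = 01:15 Zelide Sector.

01:15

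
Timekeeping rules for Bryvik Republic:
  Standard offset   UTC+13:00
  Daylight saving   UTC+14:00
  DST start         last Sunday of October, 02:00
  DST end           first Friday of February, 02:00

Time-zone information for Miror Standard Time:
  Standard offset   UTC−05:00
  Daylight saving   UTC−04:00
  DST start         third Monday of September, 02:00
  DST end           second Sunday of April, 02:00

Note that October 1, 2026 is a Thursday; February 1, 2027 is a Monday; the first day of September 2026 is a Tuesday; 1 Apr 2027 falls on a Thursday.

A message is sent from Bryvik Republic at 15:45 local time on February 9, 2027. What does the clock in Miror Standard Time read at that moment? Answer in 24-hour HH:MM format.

1 October 2026 is a Thursday, so Sundays fall on 4, 11, 18, 25; the last is October 25.
1 February 2027 is a Monday, so the first Friday is February 5.
February 9, 2027 is outside the daylight-saving period (25 October 2026 – 5 February 2027), so Bryvik Republic is on standard time, UTC+13:00.
15:45 Bryvik Republic − 13h = 02:45 UTC.
1 September 2026 is a Tuesday, so the first Monday is September 7 and the third is September 21.
1 April 2027 is a Thursday, so the first Sunday is April 4 and the second is April 11.
At the standard offset (UTC−05:00), 02:45 UTC − 5h = 21:45 Miror Standard Time standard time (rolling into the previous day, 8 February 2027).
Daylight saving runs 21 September 2026 – 11 April 2027; the standard-time date in Miror Standard Time, February 8, 2027, is inside that window, so Miror Standard Time is at UTC−04:00.
02:45 UTC − 4h = 22:45 Miror Standard Time (rolling into the previous day, 8 February 2027).

22:45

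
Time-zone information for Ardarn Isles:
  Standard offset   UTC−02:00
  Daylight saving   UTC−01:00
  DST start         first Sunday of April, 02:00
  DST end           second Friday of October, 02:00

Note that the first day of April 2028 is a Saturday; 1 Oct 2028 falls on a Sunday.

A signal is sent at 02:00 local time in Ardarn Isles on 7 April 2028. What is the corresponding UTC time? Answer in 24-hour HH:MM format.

03:00

1 April 2028 is a Saturday, so the first Sunday is April 2.
1 October 2028 is a Sunday, so the first Friday is October 6 and the second is October 13.
7 April 2028 falls between 2 April and 13 October, so daylight saving is in effect and Ardarn Isles is at UTC−01:00.
02:00 local + 1h = 03:00 UTC.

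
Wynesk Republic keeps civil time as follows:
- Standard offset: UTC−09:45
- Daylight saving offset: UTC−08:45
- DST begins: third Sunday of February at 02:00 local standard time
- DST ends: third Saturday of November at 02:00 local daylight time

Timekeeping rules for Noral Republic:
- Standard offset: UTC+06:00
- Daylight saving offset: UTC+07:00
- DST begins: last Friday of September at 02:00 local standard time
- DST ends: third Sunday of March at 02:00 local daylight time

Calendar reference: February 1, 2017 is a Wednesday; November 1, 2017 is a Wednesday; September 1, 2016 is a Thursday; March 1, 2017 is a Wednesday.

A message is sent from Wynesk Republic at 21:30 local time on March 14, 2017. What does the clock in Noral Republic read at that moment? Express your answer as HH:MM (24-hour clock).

1 February 2017 is a Wednesday, so the first Sunday is February 5 and the third is February 19.
1 November 2017 is a Wednesday, so the first Saturday is November 4 and the third is November 18.
Daylight saving runs 19 February – 18 November; March 14, 2017 is inside that window, so Wynesk Republic is at UTC−08:45.
21:30 Wynesk Republic + 8h45m = 06:15 UTC (rolling into the next day, 15 March 2017).
1 September 2016 is a Thursday, so Fridays fall on 2, 9, 16, 23, 30; the last is September 30.
1 March 2017 is a Wednesday, so the first Sunday is March 5 and the third is March 19.
At the standard offset (UTC+06:00), 06:15 UTC + 6h = 12:15 Noral Republic standard time.
Daylight saving runs 30 September 2016 – 19 March 2017; the standard-time date in Noral Republic, March 15, 2017, is inside that window, so Noral Republic is at UTC+07:00.
06:15 UTC + 7h = 13:15 Noral Republic.

13:15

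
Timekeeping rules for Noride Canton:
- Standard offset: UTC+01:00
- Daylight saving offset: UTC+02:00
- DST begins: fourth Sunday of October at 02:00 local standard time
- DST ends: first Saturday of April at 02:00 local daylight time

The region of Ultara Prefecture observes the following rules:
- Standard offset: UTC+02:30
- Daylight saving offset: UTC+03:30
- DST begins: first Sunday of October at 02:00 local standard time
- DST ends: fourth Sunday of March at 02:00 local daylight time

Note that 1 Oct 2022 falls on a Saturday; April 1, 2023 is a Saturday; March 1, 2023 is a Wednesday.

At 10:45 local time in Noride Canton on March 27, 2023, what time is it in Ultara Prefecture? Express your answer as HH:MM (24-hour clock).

11:15

1 October 2022 is a Saturday, so the first Sunday is October 2 and the fourth is October 23.
1 April 2023 is a Saturday, so the first Saturday is April 1.
Daylight saving runs 23 October 2022 – 1 April 2023; March 27, 2023 is inside that window, so Noride Canton is at UTC+02:00.
10:45 Noride Canton − 2h = 08:45 UTC.
1 October 2022 is a Saturday, so the first Sunday is October 2.
1 March 2023 is a Wednesday, so the first Sunday is March 5 and the fourth is March 26.
At the standard offset (UTC+02:30), 08:45 UTC + 2h30m = 11:15 Ultara Prefecture standard time.
Daylight saving runs 2 October 2022 – 26 March 2023; the standard-time date in Ultara Prefecture, March 27, 2023, is outside that window, so Ultara Prefecture is on standard time at UTC+02:30.
08:45 UTC + 2h30m = 11:15 Ultara Prefecture.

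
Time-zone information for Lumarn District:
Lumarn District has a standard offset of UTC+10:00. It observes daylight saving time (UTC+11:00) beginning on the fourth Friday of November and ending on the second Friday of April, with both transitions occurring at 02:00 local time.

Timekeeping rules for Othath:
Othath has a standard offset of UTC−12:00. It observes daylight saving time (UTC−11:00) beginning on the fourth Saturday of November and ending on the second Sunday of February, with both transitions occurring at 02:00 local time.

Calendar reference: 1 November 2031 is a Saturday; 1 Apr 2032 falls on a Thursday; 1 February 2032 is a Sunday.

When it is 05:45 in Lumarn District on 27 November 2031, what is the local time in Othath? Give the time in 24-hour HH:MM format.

08:45

1 November 2031 is a Saturday, so the first Friday is November 7 and the fourth is November 28.
1 April 2032 is a Thursday, so the first Friday is April 2 and the second is April 9.
27 November 2031 does not fall between 28 November 2031 and 9 April 2032, so daylight saving is not in effect and Lumarn District is at UTC+10:00.
05:45 Lumarn District − 10h = 19:45 UTC (rolling into the previous day, 26 November 2031).
1 November 2031 is a Saturday, so the first Saturday is November 1 and the fourth is November 22.
1 February 2032 is a Sunday, so the first Sunday is February 1 and the second is February 8.
At the standard offset (UTC−12:00), 19:45 UTC − 12h = 07:45 Othath standard time.
Daylight saving runs 22 November 2031 – 8 February 2032; the standard-time date in Othath, 26 November 2031, is inside that window, so Othath is at UTC−11:00.
19:45 UTC − 11h = 08:45 Othath.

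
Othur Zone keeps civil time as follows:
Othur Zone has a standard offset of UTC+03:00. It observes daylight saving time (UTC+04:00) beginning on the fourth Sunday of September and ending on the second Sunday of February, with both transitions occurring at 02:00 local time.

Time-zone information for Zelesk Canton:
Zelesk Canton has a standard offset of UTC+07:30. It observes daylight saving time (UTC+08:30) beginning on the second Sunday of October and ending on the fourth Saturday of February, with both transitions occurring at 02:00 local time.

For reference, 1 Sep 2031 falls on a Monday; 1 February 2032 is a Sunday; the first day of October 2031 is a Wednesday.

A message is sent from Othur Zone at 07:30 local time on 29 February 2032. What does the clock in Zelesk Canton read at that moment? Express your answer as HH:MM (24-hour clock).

12:00

1 September 2031 is a Monday, so the first Sunday is September 7 and the fourth is September 28.
1 February 2032 is a Sunday, so the first Sunday is February 1 and the second is February 8.
29 February 2032 is outside the daylight-saving period (28 September 2031 – 8 February 2032), so Othur Zone is on standard time, UTC+03:00.
07:30 Othur Zone − 3h = 04:30 UTC.
1 October 2031 is a Wednesday, so the first Sunday is October 5 and the second is October 12.
1 February 2032 is a Sunday, so the first Saturday is February 7 and the fourth is February 28.
At the standard offset (UTC+07:30), 04:30 UTC + 7h30m = 12:00 Zelesk Canton standard time.
Daylight saving runs 12 October 2031 – 28 February 2032; the standard-time date in Zelesk Canton, 29 February 2032, is outside that window, so Zelesk Canton is on standard time at UTC+07:30.
04:30 UTC + 7h30m = 12:00 Zelesk Canton.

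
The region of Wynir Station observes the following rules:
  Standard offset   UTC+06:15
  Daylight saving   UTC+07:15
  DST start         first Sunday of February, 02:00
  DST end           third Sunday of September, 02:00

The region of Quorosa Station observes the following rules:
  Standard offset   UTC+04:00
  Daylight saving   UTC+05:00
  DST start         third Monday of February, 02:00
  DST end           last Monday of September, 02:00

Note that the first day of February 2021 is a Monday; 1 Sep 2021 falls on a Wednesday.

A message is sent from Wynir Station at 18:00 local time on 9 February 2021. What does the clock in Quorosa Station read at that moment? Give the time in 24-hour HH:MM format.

1 February 2021 is a Monday, so the first Sunday is February 7.
1 September 2021 is a Wednesday, so the first Sunday is September 5 and the third is September 19.
Daylight saving runs 7 February – 19 September; 9 February 2021 is inside that window, so Wynir Station is at UTC+07:15.
18:00 Wynir Station − 7h15m = 10:45 UTC.
1 February 2021 is a Monday, so the first Monday is February 1 and the third is February 15.
1 September 2021 is a Wednesday, so Mondays fall on 6, 13, 20, 27; the last is September 27.
At the standard offset (UTC+04:00), 10:45 UTC + 4h = 14:45 Quorosa Station standard time.
The standard-time date in Quorosa Station, 9 February 2021, does not fall between 15 February and 27 September, so daylight saving is not in effect and Quorosa Station is at UTC+04:00.
10:45 UTC + 4h = 14:45 Quorosa Station.

14:45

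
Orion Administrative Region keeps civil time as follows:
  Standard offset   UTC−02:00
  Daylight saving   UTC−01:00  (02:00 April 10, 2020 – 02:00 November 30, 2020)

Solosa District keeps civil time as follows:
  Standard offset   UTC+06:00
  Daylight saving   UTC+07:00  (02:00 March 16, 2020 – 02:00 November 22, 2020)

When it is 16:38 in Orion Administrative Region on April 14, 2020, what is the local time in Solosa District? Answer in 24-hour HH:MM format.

00:38

April 14, 2020 falls between 10 April and 30 November, so daylight saving is in effect and Orion Administrative Region is at UTC−01:00.
16:38 Orion Administrative Region + 1h = 17:38 UTC.
At the standard offset (UTC+06:00), 17:38 UTC + 6h = 23:38 Solosa District standard time.
Daylight saving runs 16 March – 22 November; the standard-time date in Solosa District, April 14, 2020, is inside that window, so Solosa District is at UTC+07:00.
17:38 UTC + 7h = 00:38 Solosa District (rolling into the next day, 15 April 2020).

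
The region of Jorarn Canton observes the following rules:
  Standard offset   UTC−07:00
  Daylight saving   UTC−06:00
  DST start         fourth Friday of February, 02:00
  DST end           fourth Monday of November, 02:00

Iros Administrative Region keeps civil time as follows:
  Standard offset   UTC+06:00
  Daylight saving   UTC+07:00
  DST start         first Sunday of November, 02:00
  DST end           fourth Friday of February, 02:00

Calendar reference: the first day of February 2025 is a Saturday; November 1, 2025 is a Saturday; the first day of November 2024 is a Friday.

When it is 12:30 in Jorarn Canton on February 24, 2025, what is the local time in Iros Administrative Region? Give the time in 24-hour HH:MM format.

1 February 2025 is a Saturday, so the first Friday is February 7 and the fourth is February 28.
1 November 2025 is a Saturday, so the first Monday is November 3 and the fourth is November 24.
February 24, 2025 is outside the daylight-saving period (28 February – 24 November), so Jorarn Canton is on standard time, UTC−07:00.
12:30 Jorarn Canton + 7h = 19:30 UTC.
1 November 2024 is a Friday, so the first Sunday is November 3.
1 February 2025 is a Saturday, so the first Friday is February 7 and the fourth is February 28.
At the standard offset (UTC+06:00), 19:30 UTC + 6h = 01:30 Iros Administrative Region standard time (rolling into the next day, 25 February 2025).
The standard-time date in Iros Administrative Region, February 25, 2025, lies within the daylight-saving period (3 November 2024 – 28 February 2025), so Iros Administrative Region is on daylight time, UTC+07:00.
19:30 UTC + 7h = 02:30 Iros Administrative Region (rolling into the next day, 25 February 2025).

02:30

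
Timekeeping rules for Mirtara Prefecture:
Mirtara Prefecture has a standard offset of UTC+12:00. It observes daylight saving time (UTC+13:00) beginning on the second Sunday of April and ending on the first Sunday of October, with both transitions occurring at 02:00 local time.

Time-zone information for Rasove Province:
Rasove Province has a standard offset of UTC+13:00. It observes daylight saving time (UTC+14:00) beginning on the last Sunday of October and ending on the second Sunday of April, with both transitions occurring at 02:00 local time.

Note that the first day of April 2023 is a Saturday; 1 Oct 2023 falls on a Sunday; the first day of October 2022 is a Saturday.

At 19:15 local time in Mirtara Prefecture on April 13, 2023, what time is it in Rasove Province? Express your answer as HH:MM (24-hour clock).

1 April 2023 is a Saturday, so the first Sunday is April 2 and the second is April 9.
1 October 2023 is a Sunday, so the first Sunday is October 1.
Daylight saving runs 9 April – 1 October; April 13, 2023 is inside that window, so Mirtara Prefecture is at UTC+13:00.
19:15 Mirtara Prefecture − 13h = 06:15 UTC.
1 October 2022 is a Saturday, so Sundays fall on 2, 9, 16, 23, 30; the last is October 30.
1 April 2023 is a Saturday, so the first Sunday is April 2 and the second is April 9.
At the standard offset (UTC+13:00), 06:15 UTC + 13h = 19:15 Rasove Province standard time.
The standard-time date in Rasove Province, April 13, 2023, is outside the daylight-saving period (30 October 2022 – 9 April 2023), so Rasove Province is on standard time, UTC+13:00.
06:15 UTC + 13h = 19:15 Rasove Province.

19:15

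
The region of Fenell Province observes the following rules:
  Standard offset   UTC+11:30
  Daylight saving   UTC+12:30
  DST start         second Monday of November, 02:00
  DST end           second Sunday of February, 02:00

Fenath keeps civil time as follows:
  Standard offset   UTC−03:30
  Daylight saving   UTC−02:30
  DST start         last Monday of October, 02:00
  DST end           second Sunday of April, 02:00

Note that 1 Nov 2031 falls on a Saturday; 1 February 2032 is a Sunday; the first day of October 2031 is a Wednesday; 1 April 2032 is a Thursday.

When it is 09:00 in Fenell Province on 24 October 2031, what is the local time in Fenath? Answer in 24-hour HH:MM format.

1 November 2031 is a Saturday, so the first Monday is November 3 and the second is November 10.
1 February 2032 is a Sunday, so the first Sunday is February 1 and the second is February 8.
24 October 2031 is outside the daylight-saving period (10 November 2031 – 8 February 2032), so Fenell Province is on standard time, UTC+11:30.
09:00 Fenell Province − 11h30m = 21:30 UTC (rolling into the previous day, 23 October 2031).
1 October 2031 is a Wednesday, so Mondays fall on 6, 13, 20, 27; the last is October 27.
1 April 2032 is a Thursday, so the first Sunday is April 4 and the second is April 11.
At the standard offset (UTC−03:30), 21:30 UTC − 3h30m = 18:00 Fenath standard time.
The standard-time date in Fenath, 23 October 2031, does not fall between 27 October 2031 and 11 April 2032, so daylight saving is not in effect and Fenath is at UTC−03:30.
21:30 UTC − 3h30m = 18:00 Fenath.

18:00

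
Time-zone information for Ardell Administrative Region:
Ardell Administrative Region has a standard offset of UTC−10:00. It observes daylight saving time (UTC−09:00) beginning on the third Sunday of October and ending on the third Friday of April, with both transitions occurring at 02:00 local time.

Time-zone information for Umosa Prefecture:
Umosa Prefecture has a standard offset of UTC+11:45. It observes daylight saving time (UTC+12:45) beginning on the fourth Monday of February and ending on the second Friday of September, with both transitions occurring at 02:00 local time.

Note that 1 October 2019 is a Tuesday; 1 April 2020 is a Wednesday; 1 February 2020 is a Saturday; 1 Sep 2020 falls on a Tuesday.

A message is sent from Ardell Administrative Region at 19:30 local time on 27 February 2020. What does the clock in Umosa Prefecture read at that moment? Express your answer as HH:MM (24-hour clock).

1 October 2019 is a Tuesday, so the first Sunday is October 6 and the third is October 20.
1 April 2020 is a Wednesday, so the first Friday is April 3 and the third is April 17.
27 February 2020 lies within the daylight-saving period (20 October 2019 – 17 April 2020), so Ardell Administrative Region is on daylight time, UTC−09:00.
19:30 Ardell Administrative Region + 9h = 04:30 UTC (rolling into the next day, 28 February 2020).
1 February 2020 is a Saturday, so the first Monday is February 3 and the fourth is February 24.
1 September 2020 is a Tuesday, so the first Friday is September 4 and the second is September 11.
At the standard offset (UTC+11:45), 04:30 UTC + 11h45m = 16:15 Umosa Prefecture standard time.
The standard-time date in Umosa Prefecture, 28 February 2020, lies within the daylight-saving period (24 February – 11 September), so Umosa Prefecture is on daylight time, UTC+12:45.
04:30 UTC + 12h45m = 17:15 Umosa Prefecture.

17:15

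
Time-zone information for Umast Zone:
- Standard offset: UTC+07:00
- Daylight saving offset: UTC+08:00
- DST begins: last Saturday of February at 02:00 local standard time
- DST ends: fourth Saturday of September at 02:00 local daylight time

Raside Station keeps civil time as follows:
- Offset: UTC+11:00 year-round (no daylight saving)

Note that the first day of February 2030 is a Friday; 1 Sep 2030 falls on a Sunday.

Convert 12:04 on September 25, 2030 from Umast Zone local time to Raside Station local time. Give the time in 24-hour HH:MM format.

1 February 2030 is a Friday, so Saturdays fall on 2, 9, 16, 23; the last is February 23.
1 September 2030 is a Sunday, so the first Saturday is September 7 and the fourth is September 28.
September 25, 2030 lies within the daylight-saving period (23 February – 28 September), so Umast Zone is on daylight time, UTC+08:00.
12:04 Umast Zone − 8h = 04:04 UTC.
Raside Station has no daylight saving, so its offset is UTC+11:00 year-round.
04:04 UTC + 11h = 15:04 Raside Station.

15:04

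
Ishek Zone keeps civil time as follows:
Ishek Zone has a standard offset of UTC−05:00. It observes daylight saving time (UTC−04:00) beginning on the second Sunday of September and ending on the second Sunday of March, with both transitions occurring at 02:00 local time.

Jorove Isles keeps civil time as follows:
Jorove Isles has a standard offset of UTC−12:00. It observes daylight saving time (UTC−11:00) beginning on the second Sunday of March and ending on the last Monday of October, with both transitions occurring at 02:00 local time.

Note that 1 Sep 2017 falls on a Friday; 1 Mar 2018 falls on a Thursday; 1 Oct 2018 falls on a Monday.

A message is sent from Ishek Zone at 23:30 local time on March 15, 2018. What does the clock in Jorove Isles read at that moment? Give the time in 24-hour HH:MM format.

1 September 2017 is a Friday, so the first Sunday is September 3 and the second is September 10.
1 March 2018 is a Thursday, so the first Sunday is March 4 and the second is March 11.
Daylight saving runs 10 September 2017 – 11 March 2018; March 15, 2018 is outside that window, so Ishek Zone is on standard time at UTC−05:00.
23:30 Ishek Zone + 5h = 04:30 UTC (rolling into the next day, 16 March 2018).
1 March 2018 is a Thursday, so the first Sunday is March 4 and the second is March 11.
1 October 2018 is a Monday, so Mondays fall on 1, 8, 15, 22, 29; the last is October 29.
At the standard offset (UTC−12:00), 04:30 UTC − 12h = 16:30 Jorove Isles standard time (rolling into the previous day, 15 March 2018).
Daylight saving runs 11 March – 29 October; the standard-time date in Jorove Isles, March 15, 2018, is inside that window, so Jorove Isles is at UTC−11:00.
04:30 UTC − 11h = 17:30 Jorove Isles (rolling into the previous day, 15 March 2018).

17:30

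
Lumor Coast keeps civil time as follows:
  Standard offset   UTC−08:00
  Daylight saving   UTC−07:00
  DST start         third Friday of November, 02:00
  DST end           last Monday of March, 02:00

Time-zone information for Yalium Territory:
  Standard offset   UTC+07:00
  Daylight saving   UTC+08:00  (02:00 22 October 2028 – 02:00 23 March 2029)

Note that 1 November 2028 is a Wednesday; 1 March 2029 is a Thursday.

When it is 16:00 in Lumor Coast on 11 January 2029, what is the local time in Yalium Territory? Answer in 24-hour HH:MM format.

1 November 2028 is a Wednesday, so the first Friday is November 3 and the third is November 17.
1 March 2029 is a Thursday, so Mondays fall on 5, 12, 19, 26; the last is March 26.
11 January 2029 falls between 17 November 2028 and 26 March 2029, so daylight saving is in effect and Lumor Coast is at UTC−07:00.
16:00 Lumor Coast + 7h = 23:00 UTC.
At the standard offset (UTC+07:00), 23:00 UTC + 7h = 06:00 Yalium Territory standard time (rolling into the next day, 12 January 2029).
The standard-time date in Yalium Territory, 12 January 2029, lies within the daylight-saving period (22 October 2028 – 23 March 2029), so Yalium Territory is on daylight time, UTC+08:00.
23:00 UTC + 8h = 07:00 Yalium Territory (rolling into the next day, 12 January 2029).

07:00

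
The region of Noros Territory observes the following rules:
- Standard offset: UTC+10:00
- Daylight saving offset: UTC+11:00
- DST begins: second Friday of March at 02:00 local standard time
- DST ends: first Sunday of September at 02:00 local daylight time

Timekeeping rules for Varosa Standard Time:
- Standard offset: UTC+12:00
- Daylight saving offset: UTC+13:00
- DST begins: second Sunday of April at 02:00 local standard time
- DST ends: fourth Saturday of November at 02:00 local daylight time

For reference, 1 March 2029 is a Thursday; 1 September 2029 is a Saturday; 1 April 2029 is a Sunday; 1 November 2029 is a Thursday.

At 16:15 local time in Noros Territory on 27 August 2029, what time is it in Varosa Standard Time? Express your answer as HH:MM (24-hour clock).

1 March 2029 is a Thursday, so the first Friday is March 2 and the second is March 9.
1 September 2029 is a Saturday, so the first Sunday is September 2.
Daylight saving runs 9 March – 2 September; 27 August 2029 is inside that window, so Noros Territory is at UTC+11:00.
16:15 Noros Territory − 11h = 05:15 UTC.
1 April 2029 is a Sunday, so the first Sunday is April 1 and the second is April 8.
1 November 2029 is a Thursday, so the first Saturday is November 3 and the fourth is November 24.
At the standard offset (UTC+12:00), 05:15 UTC + 12h = 17:15 Varosa Standard Time standard time.
The standard-time date in Varosa Standard Time, 27 August 2029, falls between 8 April and 24 November, so daylight saving is in effect and Varosa Standard Time is at UTC+13:00.
05:15 UTC + 13h = 18:15 Varosa Standard Time.

18:15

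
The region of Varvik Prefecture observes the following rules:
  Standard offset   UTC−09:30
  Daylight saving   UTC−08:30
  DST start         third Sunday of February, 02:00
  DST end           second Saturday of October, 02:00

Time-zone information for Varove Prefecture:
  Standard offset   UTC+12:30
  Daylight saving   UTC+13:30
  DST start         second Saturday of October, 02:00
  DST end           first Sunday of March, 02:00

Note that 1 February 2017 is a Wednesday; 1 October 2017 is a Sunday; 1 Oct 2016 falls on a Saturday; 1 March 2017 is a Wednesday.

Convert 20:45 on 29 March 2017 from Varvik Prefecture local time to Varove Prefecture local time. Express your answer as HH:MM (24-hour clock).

1 February 2017 is a Wednesday, so the first Sunday is February 5 and the third is February 19.
1 October 2017 is a Sunday, so the first Saturday is October 7 and the second is October 14.
Daylight saving runs 19 February – 14 October; 29 March 2017 is inside that window, so Varvik Prefecture is at UTC−08:30.
20:45 Varvik Prefecture + 8h30m = 05:15 UTC (rolling into the next day, 30 March 2017).
1 October 2016 is a Saturday, so the first Saturday is October 1 and the second is October 8.
1 March 2017 is a Wednesday, so the first Sunday is March 5.
At the standard offset (UTC+12:30), 05:15 UTC + 12h30m = 17:45 Varove Prefecture standard time.
The standard-time date in Varove Prefecture, 30 March 2017, is outside the daylight-saving period (8 October 2016 – 5 March 2017), so Varove Prefecture is on standard time, UTC+12:30.
05:15 UTC + 12h30m = 17:45 Varove Prefecture.

17:45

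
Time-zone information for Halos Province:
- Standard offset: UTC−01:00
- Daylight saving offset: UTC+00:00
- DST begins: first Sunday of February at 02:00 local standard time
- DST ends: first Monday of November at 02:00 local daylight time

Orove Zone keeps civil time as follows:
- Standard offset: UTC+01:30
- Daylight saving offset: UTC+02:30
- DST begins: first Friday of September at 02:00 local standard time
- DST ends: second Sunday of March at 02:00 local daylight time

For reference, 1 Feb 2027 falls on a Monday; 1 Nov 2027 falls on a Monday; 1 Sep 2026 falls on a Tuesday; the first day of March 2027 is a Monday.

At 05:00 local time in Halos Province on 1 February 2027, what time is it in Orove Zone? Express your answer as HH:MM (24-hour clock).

1 February 2027 is a Monday, so the first Sunday is February 7.
1 November 2027 is a Monday, so the first Monday is November 1.
1 February 2027 is outside the daylight-saving period (7 February – 1 November), so Halos Province is on standard time, UTC−01:00.
05:00 Halos Province + 1h = 06:00 UTC.
1 September 2026 is a Tuesday, so the first Friday is September 4.
1 March 2027 is a Monday, so the first Sunday is March 7 and the second is March 14.
At the standard offset (UTC+01:30), 06:00 UTC + 1h30m = 07:30 Orove Zone standard time.
Daylight saving runs 4 September 2026 – 14 March 2027; the standard-time date in Orove Zone, 1 February 2027, is inside that window, so Orove Zone is at UTC+02:30.
06:00 UTC + 2h30m = 08:30 Orove Zone.

08:30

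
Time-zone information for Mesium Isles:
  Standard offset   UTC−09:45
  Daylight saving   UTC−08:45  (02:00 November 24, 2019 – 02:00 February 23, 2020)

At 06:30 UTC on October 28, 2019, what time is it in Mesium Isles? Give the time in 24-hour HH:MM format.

20:45

At the standard offset (UTC−09:45), 06:30 UTC − 9h45m = 20:45 Mesium Isles standard time (rolling into the previous day, 27 October 2019).
The standard-time date in Mesium Isles, October 27, 2019, is outside the daylight-saving period (24 November 2019 – 23 February 2020), so Mesium Isles is on standard time, UTC−09:45.
06:30 UTC − 9h45m = 20:45 local (rolling into the previous day, 27 October 2019).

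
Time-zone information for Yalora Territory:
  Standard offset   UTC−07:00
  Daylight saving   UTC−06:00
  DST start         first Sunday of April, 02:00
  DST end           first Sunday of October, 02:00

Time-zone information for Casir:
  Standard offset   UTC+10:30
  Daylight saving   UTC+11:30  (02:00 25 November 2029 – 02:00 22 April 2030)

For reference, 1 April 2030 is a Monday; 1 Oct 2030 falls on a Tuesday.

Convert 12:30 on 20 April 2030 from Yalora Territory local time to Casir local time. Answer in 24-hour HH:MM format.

1 April 2030 is a Monday, so the first Sunday is April 7.
1 October 2030 is a Tuesday, so the first Sunday is October 6.
Daylight saving runs 7 April – 6 October; 20 April 2030 is inside that window, so Yalora Territory is at UTC−06:00.
12:30 Yalora Territory + 6h = 18:30 UTC.
At the standard offset (UTC+10:30), 18:30 UTC + 10h30m = 05:00 Casir standard time (rolling into the next day, 21 April 2030).
The standard-time date in Casir, 21 April 2030, falls between 25 November 2029 and 22 April 2030, so daylight saving is in effect and Casir is at UTC+11:30.
18:30 UTC + 11h30m = 06:00 Casir (rolling into the next day, 21 April 2030).

06:00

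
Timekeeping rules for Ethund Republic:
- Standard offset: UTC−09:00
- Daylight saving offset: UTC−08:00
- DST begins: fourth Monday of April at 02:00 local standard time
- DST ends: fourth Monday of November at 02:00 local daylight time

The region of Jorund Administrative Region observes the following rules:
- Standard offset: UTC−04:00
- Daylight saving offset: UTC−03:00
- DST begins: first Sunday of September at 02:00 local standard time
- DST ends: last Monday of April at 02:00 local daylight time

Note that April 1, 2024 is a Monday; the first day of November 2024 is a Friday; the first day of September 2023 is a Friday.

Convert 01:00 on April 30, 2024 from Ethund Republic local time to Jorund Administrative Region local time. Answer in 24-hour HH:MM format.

05:00

1 April 2024 is a Monday, so the first Monday is April 1 and the fourth is April 22.
1 November 2024 is a Friday, so the first Monday is November 4 and the fourth is November 25.
April 30, 2024 falls between 22 April and 25 November, so daylight saving is in effect and Ethund Republic is at UTC−08:00.
01:00 Ethund Republic + 8h = 09:00 UTC.
1 September 2023 is a Friday, so the first Sunday is September 3.
1 April 2024 is a Monday, so Mondays fall on 1, 8, 15, 22, 29; the last is April 29.
At the standard offset (UTC−04:00), 09:00 UTC − 4h = 05:00 Jorund Administrative Region standard time.
Daylight saving runs 3 September 2023 – 29 April 2024; the standard-time date in Jorund Administrative Region, April 30, 2024, is outside that window, so Jorund Administrative Region is on standard time at UTC−04:00.
09:00 UTC − 4h = 05:00 Jorund Administrative Region.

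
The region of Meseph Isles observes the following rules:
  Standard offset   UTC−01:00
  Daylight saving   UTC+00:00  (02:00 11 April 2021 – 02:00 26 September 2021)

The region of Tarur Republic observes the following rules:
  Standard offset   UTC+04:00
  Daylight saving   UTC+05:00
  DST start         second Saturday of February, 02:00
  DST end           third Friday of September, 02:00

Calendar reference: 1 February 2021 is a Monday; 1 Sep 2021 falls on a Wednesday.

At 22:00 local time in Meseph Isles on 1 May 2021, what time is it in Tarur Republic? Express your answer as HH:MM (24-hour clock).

1 May 2021 lies within the daylight-saving period (11 April – 26 September), so Meseph Isles is on daylight time, UTC+00:00.
22:00 Meseph Isles − 0h = 22:00 UTC.
1 February 2021 is a Monday, so the first Saturday is February 6 and the second is February 13.
1 September 2021 is a Wednesday, so the first Friday is September 3 and the third is September 17.
At the standard offset (UTC+04:00), 22:00 UTC + 4h = 02:00 Tarur Republic standard time (rolling into the next day, 2 May 2021).
Daylight saving runs 13 February – 17 September; the standard-time date in Tarur Republic, 2 May 2021, is inside that window, so Tarur Republic is at UTC+05:00.
22:00 UTC + 5h = 03:00 Tarur Republic (rolling into the next day, 2 May 2021).

03:00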